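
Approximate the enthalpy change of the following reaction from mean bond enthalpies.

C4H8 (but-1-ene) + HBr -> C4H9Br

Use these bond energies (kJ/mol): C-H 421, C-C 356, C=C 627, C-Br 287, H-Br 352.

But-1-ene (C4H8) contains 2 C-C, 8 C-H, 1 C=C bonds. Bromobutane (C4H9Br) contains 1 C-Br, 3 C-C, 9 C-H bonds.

Bonds broken (reactants):
  C-C: 2 × 356 = 712
  C-H: 8 × 421 = 3368
  C=C: 1 × 627 = 627
  H-Br: 1 × 352 = 352
  Σ(broken) = 5059 kJ
Bonds formed (products):
  C-Br: 1 × 287 = 287
  C-C: 3 × 356 = 1068
  C-H: 9 × 421 = 3789
  Σ(formed) = 5144 kJ
ΔH = Σ(broken) − Σ(formed) = 5059 − 5144 = −85 kJ

ΔH ≈ −85 kJ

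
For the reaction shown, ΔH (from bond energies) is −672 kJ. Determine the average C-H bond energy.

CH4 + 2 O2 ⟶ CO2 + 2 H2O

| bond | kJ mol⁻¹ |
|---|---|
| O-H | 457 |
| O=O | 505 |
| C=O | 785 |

Let D be the C-H bond energy.
Σ(broken) = 4×D + 2×505 = 1010 + 4D
Σ(formed) = 2×785 + 4×457 = 3398
ΔH = Σ(broken) − Σ(formed) = (1010 + 4D) − (3398) = −2388 + 4D
Setting this equal to −672 kJ gives 4D = 1716, so D = 429 kJ/mol.

D(C-H) ≈ 429 kJ/mol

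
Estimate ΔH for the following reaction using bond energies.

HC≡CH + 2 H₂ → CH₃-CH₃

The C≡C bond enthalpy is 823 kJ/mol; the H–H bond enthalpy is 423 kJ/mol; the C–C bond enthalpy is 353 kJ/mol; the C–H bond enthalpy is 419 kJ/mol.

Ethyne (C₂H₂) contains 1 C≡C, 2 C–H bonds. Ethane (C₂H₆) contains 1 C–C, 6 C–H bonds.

Bonds broken (reactants):
  C≡C: 1 × 823 = 823
  C–H: 2 × 419 = 838
  H–H: 2 × 423 = 846
  Σ(broken) = 2507 kJ
Bonds formed (products):
  C–C: 1 × 353 = 353
  C–H: 6 × 419 = 2514
  Σ(formed) = 2867 kJ
ΔH = Σ(broken) − Σ(formed) = 2507 − 2867 = −360 kJ

ΔH ≈ −360 kJ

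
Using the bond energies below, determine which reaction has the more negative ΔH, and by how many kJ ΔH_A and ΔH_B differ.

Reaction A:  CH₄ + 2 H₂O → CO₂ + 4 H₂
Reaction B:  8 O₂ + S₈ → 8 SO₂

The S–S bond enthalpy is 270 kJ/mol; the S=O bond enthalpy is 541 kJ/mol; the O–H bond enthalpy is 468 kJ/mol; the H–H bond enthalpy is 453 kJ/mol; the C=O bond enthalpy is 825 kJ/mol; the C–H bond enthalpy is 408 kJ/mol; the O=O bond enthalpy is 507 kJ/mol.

Reaction B, by 2482 kJ

Reaction A:
  Bonds broken (reactants):
    C–H: 4 × 408 = 1632
    O–H: 4 × 468 = 1872
    Σ(broken) = 3504 kJ
  Bonds formed (products):
    C=O: 2 × 825 = 1650
    H–H: 4 × 453 = 1812
    Σ(formed) = 3462 kJ
  ΔH_A = 3504 − 3462 = +42 kJ
Reaction B:
  Bonds broken (reactants):
    O=O: 8 × 507 = 4056
    S–S: 8 × 270 = 2160
    Σ(broken) = 6216 kJ
  Bonds formed (products):
    S=O: 16 × 541 = 8656
    Σ(formed) = 8656 kJ
  ΔH_B = 6216 − 8656 = −2440 kJ
ΔH_A − ΔH_B = +2482 kJ, so reaction B has the more negative ΔH; |ΔH_A − ΔH_B| = 2482 kJ.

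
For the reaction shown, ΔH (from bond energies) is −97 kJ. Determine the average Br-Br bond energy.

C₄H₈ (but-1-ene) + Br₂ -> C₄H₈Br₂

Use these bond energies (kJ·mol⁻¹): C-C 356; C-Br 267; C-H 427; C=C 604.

Let D be the Br-Br bond energy.
Σ(broken) = 1×D + 2×356 + 8×427 + 1×604 = 4732 + D
Σ(formed) = 2×267 + 3×356 + 8×427 = 5018
ΔH = Σ(broken) − Σ(formed) = (4732 + D) − (5018) = −286 + D
Setting this equal to −97 kJ gives D = 189 kJ/mol.

D(Br-Br) ≈ 189 kJ/mol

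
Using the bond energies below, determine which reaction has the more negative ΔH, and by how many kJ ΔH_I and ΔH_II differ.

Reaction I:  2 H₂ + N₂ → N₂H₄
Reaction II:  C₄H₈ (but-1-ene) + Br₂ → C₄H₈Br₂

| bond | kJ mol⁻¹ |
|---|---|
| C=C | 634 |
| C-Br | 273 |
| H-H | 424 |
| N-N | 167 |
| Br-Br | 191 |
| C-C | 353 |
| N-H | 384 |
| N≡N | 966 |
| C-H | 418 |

Reaction I:
  Bonds broken (reactants):
    H-H: 2 × 424 = 848
    N≡N: 1 × 966 = 966
    Σ(broken) = 1814 kJ
  Bonds formed (products):
    N-H: 4 × 384 = 1536
    N-N: 1 × 167 = 167
    Σ(formed) = 1703 kJ
  ΔH_I = 1814 − 1703 = +111 kJ
Reaction II:
  Bonds broken (reactants):
    Br-Br: 1 × 191 = 191
    C-C: 2 × 353 = 706
    C-H: 8 × 418 = 3344
    C=C: 1 × 634 = 634
    Σ(broken) = 4875 kJ
  Bonds formed (products):
    C-Br: 2 × 273 = 546
    C-C: 3 × 353 = 1059
    C-H: 8 × 418 = 3344
    Σ(formed) = 4949 kJ
  ΔH_II = 4875 − 4949 = −74 kJ
ΔH_I − ΔH_II = +185 kJ, so reaction II has the more negative ΔH; |ΔH_I − ΔH_II| = 185 kJ.

Reaction II, by 185 kJ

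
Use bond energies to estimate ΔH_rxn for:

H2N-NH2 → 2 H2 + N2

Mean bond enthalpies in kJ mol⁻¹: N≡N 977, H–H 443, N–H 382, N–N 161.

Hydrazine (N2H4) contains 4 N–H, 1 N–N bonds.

ΔH ≈ −174 kJ

Bonds broken (reactants):
  N–H: 4 × 382 = 1528
  N–N: 1 × 161 = 161
  Σ(broken) = 1689 kJ
Bonds formed (products):
  H–H: 2 × 443 = 886
  N≡N: 1 × 977 = 977
  Σ(formed) = 1863 kJ
ΔH = Σ(broken) − Σ(formed) = 1689 − 1863 = −174 kJ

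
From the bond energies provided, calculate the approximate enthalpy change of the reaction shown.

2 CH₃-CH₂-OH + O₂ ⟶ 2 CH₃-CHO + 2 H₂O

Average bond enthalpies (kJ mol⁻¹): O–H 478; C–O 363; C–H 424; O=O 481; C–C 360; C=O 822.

Bonds broken (reactants):
  C–C: 2 × 360 = 720
  C–H: 10 × 424 = 4240
  C–O: 2 × 363 = 726
  O–H: 2 × 478 = 956
  O=O: 1 × 481 = 481
  Σ(broken) = 7123 kJ
Bonds formed (products):
  C–C: 2 × 360 = 720
  C–H: 8 × 424 = 3392
  C=O: 2 × 822 = 1644
  O–H: 4 × 478 = 1912
  Σ(formed) = 7668 kJ
ΔH = Σ(broken) − Σ(formed) = 7123 − 7668 = −545 kJ

ΔH ≈ −545 kJ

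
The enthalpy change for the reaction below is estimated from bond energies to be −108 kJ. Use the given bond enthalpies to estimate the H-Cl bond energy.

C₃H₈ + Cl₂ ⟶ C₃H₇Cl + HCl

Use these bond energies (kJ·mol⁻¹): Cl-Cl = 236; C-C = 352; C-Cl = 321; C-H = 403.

D(H-Cl) ≈ 426 kJ/mol

Let D be the H-Cl bond energy.
Σ(broken) = 2×352 + 8×403 + 1×236 = 4164
Σ(formed) = 2×352 + 1×321 + 7×403 + 1×D = 3846 + D
ΔH = Σ(broken) − Σ(formed) = (4164) − (3846 + D) = +318 − D
Setting this equal to −108 kJ gives D = 426 kJ/mol.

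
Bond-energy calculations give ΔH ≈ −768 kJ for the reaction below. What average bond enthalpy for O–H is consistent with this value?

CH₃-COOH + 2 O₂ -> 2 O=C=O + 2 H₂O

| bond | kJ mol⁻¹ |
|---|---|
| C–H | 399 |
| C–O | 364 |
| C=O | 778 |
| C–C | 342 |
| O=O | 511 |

Let D be the O–H bond energy.
Σ(broken) = 1×342 + 3×399 + 1×364 + 1×778 + 1×D + 2×511 = 3703 + D
Σ(formed) = 4×778 + 4×D = 3112 + 4D
ΔH = Σ(broken) − Σ(formed) = (3703 + D) − (3112 + 4D) = +591 − 3D
Setting this equal to −768 kJ gives 3D = 1359, so D = 453 kJ/mol.

D(O–H) ≈ 453 kJ/mol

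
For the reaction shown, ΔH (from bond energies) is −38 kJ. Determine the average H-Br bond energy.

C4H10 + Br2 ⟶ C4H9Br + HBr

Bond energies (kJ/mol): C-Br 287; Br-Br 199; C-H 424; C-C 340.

D(H-Br) ≈ 374 kJ/mol

Let D be the H-Br bond energy.
Σ(broken) = 1×199 + 3×340 + 10×424 = 5459
Σ(formed) = 1×287 + 3×340 + 9×424 + 1×D = 5123 + D
ΔH = Σ(broken) − Σ(formed) = (5459) − (5123 + D) = +336 − D
Setting this equal to −38 kJ gives D = 374 kJ/mol.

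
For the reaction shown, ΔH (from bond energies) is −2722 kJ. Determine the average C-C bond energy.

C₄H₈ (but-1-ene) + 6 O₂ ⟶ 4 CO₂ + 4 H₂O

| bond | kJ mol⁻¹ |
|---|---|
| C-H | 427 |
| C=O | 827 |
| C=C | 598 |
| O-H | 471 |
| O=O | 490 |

D(C-C) ≈ 354 kJ/mol

Let D be the C-C bond energy.
Σ(broken) = 2×D + 8×427 + 1×598 + 6×490 = 6954 + 2D
Σ(formed) = 8×827 + 8×471 = 10384
ΔH = Σ(broken) − Σ(formed) = (6954 + 2D) − (10384) = −3430 + 2D
Setting this equal to −2722 kJ gives 2D = 708, so D = 354 kJ/mol.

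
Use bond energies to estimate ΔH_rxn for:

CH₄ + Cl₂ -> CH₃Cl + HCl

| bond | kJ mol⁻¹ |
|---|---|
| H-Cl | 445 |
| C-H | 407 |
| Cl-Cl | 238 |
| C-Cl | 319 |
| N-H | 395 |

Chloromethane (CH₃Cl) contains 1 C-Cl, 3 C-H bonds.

ΔH ≈ −119 kJ

Bonds broken (reactants):
  C-H: 4 × 407 = 1628
  Cl-Cl: 1 × 238 = 238
  Σ(broken) = 1866 kJ
Bonds formed (products):
  C-Cl: 1 × 319 = 319
  C-H: 3 × 407 = 1221
  H-Cl: 1 × 445 = 445
  Σ(formed) = 1985 kJ
ΔH = Σ(broken) − Σ(formed) = 1866 − 1985 = −119 kJ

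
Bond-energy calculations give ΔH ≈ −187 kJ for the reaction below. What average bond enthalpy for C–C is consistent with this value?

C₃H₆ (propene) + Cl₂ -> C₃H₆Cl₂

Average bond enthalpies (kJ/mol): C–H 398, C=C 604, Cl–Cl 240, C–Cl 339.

D(C–C) ≈ 353 kJ/mol

Let D be the C–C bond energy.
Σ(broken) = 1×D + 6×398 + 1×604 + 1×240 = 3232 + D
Σ(formed) = 2×D + 2×339 + 6×398 = 3066 + 2D
ΔH = Σ(broken) − Σ(formed) = (3232 + D) − (3066 + 2D) = +166 − D
Setting this equal to −187 kJ gives D = 353 kJ/mol.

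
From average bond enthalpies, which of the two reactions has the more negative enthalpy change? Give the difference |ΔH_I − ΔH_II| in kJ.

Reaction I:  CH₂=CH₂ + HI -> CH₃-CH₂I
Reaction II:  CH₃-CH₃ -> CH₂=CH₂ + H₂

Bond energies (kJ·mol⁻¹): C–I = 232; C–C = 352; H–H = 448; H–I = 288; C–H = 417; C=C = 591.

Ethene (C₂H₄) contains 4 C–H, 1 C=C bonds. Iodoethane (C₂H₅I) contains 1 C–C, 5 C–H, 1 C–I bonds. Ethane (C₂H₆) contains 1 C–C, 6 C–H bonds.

Reaction I, by 269 kJ

Reaction I:
  Bonds broken (reactants):
    C–H: 4 × 417 = 1668
    C=C: 1 × 591 = 591
    H–I: 1 × 288 = 288
    Σ(broken) = 2547 kJ
  Bonds formed (products):
    C–C: 1 × 352 = 352
    C–H: 5 × 417 = 2085
    C–I: 1 × 232 = 232
    Σ(formed) = 2669 kJ
  ΔH_I = 2547 − 2669 = −122 kJ
Reaction II:
  Bonds broken (reactants):
    C–C: 1 × 352 = 352
    C–H: 6 × 417 = 2502
    Σ(broken) = 2854 kJ
  Bonds formed (products):
    C–H: 4 × 417 = 1668
    C=C: 1 × 591 = 591
    H–H: 1 × 448 = 448
    Σ(formed) = 2707 kJ
  ΔH_II = 2854 − 2707 = +147 kJ
ΔH_I − ΔH_II = −269 kJ, so reaction I has the more negative ΔH; |ΔH_I − ΔH_II| = 269 kJ.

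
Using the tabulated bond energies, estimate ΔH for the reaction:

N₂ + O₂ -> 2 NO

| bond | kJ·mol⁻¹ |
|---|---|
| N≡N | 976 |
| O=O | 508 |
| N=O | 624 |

ΔH ≈ +236 kJ

Bonds broken (reactants):
  N≡N: 1 × 976 = 976
  O=O: 1 × 508 = 508
  Σ(broken) = 1484 kJ
Bonds formed (products):
  N=O: 2 × 624 = 1248
  Σ(formed) = 1248 kJ
ΔH = Σ(broken) − Σ(formed) = 1484 − 1248 = +236 kJ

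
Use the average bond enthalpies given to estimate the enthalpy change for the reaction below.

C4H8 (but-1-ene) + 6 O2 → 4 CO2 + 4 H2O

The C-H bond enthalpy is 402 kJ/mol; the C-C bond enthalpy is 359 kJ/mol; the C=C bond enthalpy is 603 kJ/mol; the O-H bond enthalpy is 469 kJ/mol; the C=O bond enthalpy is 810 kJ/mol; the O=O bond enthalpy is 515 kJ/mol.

ΔH ≈ −2605 kJ

Bonds broken (reactants):
  C-C: 2 × 359 = 718
  C-H: 8 × 402 = 3216
  C=C: 1 × 603 = 603
  O=O: 6 × 515 = 3090
  Σ(broken) = 7627 kJ
Bonds formed (products):
  C=O: 8 × 810 = 6480
  O-H: 8 × 469 = 3752
  Σ(formed) = 10232 kJ
ΔH = Σ(broken) − Σ(formed) = 7627 − 10232 = −2605 kJ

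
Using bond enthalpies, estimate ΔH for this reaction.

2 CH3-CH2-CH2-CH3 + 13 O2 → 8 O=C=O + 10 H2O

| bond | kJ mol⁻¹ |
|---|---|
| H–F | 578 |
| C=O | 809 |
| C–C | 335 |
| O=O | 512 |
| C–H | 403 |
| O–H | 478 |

Bonds broken (reactants):
  C–C: 6 × 335 = 2010
  C–H: 20 × 403 = 8060
  O=O: 13 × 512 = 6656
  Σ(broken) = 16726 kJ
Bonds formed (products):
  C=O: 16 × 809 = 12944
  O–H: 20 × 478 = 9560
  Σ(formed) = 22504 kJ
ΔH = Σ(broken) − Σ(formed) = 16726 − 22504 = −5778 kJ

ΔH ≈ −5778 kJ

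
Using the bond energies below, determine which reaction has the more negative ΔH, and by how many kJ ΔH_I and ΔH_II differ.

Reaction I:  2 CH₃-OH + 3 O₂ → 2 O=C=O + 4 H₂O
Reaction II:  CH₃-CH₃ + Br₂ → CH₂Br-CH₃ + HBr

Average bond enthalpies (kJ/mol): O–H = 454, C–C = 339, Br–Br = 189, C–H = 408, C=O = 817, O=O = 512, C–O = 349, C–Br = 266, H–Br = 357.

Reaction I, by 1284 kJ

Reaction I:
  Bonds broken (reactants):
    C–H: 6 × 408 = 2448
    C–O: 2 × 349 = 698
    O–H: 2 × 454 = 908
    O=O: 3 × 512 = 1536
    Σ(broken) = 5590 kJ
  Bonds formed (products):
    C=O: 4 × 817 = 3268
    O–H: 8 × 454 = 3632
    Σ(formed) = 6900 kJ
  ΔH_I = 5590 − 6900 = −1310 kJ
Reaction II:
  Bonds broken (reactants):
    Br–Br: 1 × 189 = 189
    C–C: 1 × 339 = 339
    C–H: 6 × 408 = 2448
    Σ(broken) = 2976 kJ
  Bonds formed (products):
    C–Br: 1 × 266 = 266
    C–C: 1 × 339 = 339
    C–H: 5 × 408 = 2040
    H–Br: 1 × 357 = 357
    Σ(formed) = 3002 kJ
  ΔH_II = 2976 − 3002 = −26 kJ
ΔH_I − ΔH_II = −1284 kJ, so reaction I has the more negative ΔH; |ΔH_I − ΔH_II| = 1284 kJ.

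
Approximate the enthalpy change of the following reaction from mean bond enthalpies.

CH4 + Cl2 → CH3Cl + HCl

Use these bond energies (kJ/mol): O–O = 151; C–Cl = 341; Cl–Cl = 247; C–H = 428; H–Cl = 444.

ΔH ≈ −110 kJ

Bonds broken (reactants):
  C–H: 4 × 428 = 1712
  Cl–Cl: 1 × 247 = 247
  Σ(broken) = 1959 kJ
Bonds formed (products):
  C–Cl: 1 × 341 = 341
  C–H: 3 × 428 = 1284
  H–Cl: 1 × 444 = 444
  Σ(formed) = 2069 kJ
ΔH = Σ(broken) − Σ(formed) = 1959 − 2069 = −110 kJ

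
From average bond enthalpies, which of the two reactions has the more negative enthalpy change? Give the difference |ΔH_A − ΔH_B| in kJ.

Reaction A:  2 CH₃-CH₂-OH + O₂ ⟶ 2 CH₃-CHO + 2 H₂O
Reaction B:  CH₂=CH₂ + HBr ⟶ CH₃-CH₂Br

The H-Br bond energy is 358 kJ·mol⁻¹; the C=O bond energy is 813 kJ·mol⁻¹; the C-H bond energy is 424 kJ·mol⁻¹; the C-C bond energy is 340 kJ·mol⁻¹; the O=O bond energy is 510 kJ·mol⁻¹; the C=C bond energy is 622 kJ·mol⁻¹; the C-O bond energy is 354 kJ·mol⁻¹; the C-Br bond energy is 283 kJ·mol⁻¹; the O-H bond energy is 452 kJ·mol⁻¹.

Reaction A, by 397 kJ

Reaction A:
  Bonds broken (reactants):
    C-C: 2 × 340 = 680
    C-H: 10 × 424 = 4240
    C-O: 2 × 354 = 708
    O-H: 2 × 452 = 904
    O=O: 1 × 510 = 510
    Σ(broken) = 7042 kJ
  Bonds formed (products):
    C-C: 2 × 340 = 680
    C-H: 8 × 424 = 3392
    C=O: 2 × 813 = 1626
    O-H: 4 × 452 = 1808
    Σ(formed) = 7506 kJ
  ΔH_A = 7042 − 7506 = −464 kJ
Reaction B:
  Bonds broken (reactants):
    C-H: 4 × 424 = 1696
    C=C: 1 × 622 = 622
    H-Br: 1 × 358 = 358
    Σ(broken) = 2676 kJ
  Bonds formed (products):
    C-Br: 1 × 283 = 283
    C-C: 1 × 340 = 340
    C-H: 5 × 424 = 2120
    Σ(formed) = 2743 kJ
  ΔH_B = 2676 − 2743 = −67 kJ
ΔH_A − ΔH_B = −397 kJ, so reaction A has the more negative ΔH; |ΔH_A − ΔH_B| = 397 kJ.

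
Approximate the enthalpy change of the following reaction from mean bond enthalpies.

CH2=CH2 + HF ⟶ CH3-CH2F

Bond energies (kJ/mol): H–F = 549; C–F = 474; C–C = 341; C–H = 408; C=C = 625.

ΔH ≈ −49 kJ

Bonds broken (reactants):
  C–H: 4 × 408 = 1632
  C=C: 1 × 625 = 625
  H–F: 1 × 549 = 549
  Σ(broken) = 2806 kJ
Bonds formed (products):
  C–C: 1 × 341 = 341
  C–F: 1 × 474 = 474
  C–H: 5 × 408 = 2040
  Σ(formed) = 2855 kJ
ΔH = Σ(broken) − Σ(formed) = 2806 − 2855 = −49 kJ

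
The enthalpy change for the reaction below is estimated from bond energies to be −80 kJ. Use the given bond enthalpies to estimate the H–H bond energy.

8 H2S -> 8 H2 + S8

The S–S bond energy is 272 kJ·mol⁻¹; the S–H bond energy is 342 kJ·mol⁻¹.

D(H–H) ≈ 422 kJ/mol

Let D be the H–H bond energy.
Σ(broken) = 16×342 = 5472
Σ(formed) = 8×D + 8×272 = 2176 + 8D
ΔH = Σ(broken) − Σ(formed) = (5472) − (2176 + 8D) = +3296 − 8D
Setting this equal to −80 kJ gives 8D = 3376, so D = 422 kJ/mol.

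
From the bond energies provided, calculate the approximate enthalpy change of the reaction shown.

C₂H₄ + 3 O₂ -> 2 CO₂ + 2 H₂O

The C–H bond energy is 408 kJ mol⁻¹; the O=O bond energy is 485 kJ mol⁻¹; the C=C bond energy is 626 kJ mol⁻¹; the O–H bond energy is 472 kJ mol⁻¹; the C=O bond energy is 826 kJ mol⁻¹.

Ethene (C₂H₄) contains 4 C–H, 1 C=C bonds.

ΔH ≈ −1479 kJ

Bonds broken (reactants):
  C–H: 4 × 408 = 1632
  C=C: 1 × 626 = 626
  O=O: 3 × 485 = 1455
  Σ(broken) = 3713 kJ
Bonds formed (products):
  C=O: 4 × 826 = 3304
  O–H: 4 × 472 = 1888
  Σ(formed) = 5192 kJ
ΔH = Σ(broken) − Σ(formed) = 3713 − 5192 = −1479 kJ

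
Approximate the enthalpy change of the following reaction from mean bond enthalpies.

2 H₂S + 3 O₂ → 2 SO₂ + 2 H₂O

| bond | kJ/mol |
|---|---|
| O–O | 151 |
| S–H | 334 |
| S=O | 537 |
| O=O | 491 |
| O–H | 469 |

ΔH ≈ −1215 kJ

Bonds broken (reactants):
  O=O: 3 × 491 = 1473
  S–H: 4 × 334 = 1336
  Σ(broken) = 2809 kJ
Bonds formed (products):
  O–H: 4 × 469 = 1876
  S=O: 4 × 537 = 2148
  Σ(formed) = 4024 kJ
ΔH = Σ(broken) − Σ(formed) = 2809 − 4024 = −1215 kJ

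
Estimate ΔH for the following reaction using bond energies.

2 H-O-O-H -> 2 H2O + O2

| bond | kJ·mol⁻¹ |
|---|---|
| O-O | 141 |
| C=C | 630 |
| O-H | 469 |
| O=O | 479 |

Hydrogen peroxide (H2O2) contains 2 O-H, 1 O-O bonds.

Bonds broken (reactants):
  O-H: 4 × 469 = 1876
  O-O: 2 × 141 = 282
  Σ(broken) = 2158 kJ
Bonds formed (products):
  O-H: 4 × 469 = 1876
  O=O: 1 × 479 = 479
  Σ(formed) = 2355 kJ
ΔH = Σ(broken) − Σ(formed) = 2158 − 2355 = −197 kJ

ΔH ≈ −197 kJ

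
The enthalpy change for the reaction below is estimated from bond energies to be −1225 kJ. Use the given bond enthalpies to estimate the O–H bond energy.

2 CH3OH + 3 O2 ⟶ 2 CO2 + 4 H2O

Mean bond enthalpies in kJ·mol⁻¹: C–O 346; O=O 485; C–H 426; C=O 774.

D(O–H) ≈ 472 kJ/mol

Let D be the O–H bond energy.
Σ(broken) = 6×426 + 2×346 + 2×D + 3×485 = 4703 + 2D
Σ(formed) = 4×774 + 8×D = 3096 + 8D
ΔH = Σ(broken) − Σ(formed) = (4703 + 2D) − (3096 + 8D) = +1607 − 6D
Setting this equal to −1225 kJ gives 6D = 2832, so D = 472 kJ/mol.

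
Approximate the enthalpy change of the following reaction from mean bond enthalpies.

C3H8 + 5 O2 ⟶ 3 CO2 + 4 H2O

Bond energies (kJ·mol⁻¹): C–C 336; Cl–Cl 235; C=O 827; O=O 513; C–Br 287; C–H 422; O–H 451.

ΔH ≈ −1957 kJ

Bonds broken (reactants):
  C–C: 2 × 336 = 672
  C–H: 8 × 422 = 3376
  O=O: 5 × 513 = 2565
  Σ(broken) = 6613 kJ
Bonds formed (products):
  C=O: 6 × 827 = 4962
  O–H: 8 × 451 = 3608
  Σ(formed) = 8570 kJ
ΔH = Σ(broken) − Σ(formed) = 6613 − 8570 = −1957 kJ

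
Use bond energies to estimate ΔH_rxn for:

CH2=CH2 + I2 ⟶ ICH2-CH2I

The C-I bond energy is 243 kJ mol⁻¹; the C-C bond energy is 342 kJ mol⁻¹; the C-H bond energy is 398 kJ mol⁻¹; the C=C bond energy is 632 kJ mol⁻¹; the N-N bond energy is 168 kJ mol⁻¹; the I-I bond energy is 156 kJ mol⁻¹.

ΔH ≈ −40 kJ

Bonds broken (reactants):
  C-H: 4 × 398 = 1592
  C=C: 1 × 632 = 632
  I-I: 1 × 156 = 156
  Σ(broken) = 2380 kJ
Bonds formed (products):
  C-C: 1 × 342 = 342
  C-H: 4 × 398 = 1592
  C-I: 2 × 243 = 486
  Σ(formed) = 2420 kJ
ΔH = Σ(broken) − Σ(formed) = 2380 − 2420 = −40 kJ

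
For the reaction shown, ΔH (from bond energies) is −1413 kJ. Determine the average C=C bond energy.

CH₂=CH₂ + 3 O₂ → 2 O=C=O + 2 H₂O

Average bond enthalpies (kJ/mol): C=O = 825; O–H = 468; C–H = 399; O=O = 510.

D(C=C) ≈ 633 kJ/mol

Let D be the C=C bond energy.
Σ(broken) = 4×399 + 1×D + 3×510 = 3126 + D
Σ(formed) = 4×825 + 4×468 = 5172
ΔH = Σ(broken) − Σ(formed) = (3126 + D) − (5172) = −2046 + D
Setting this equal to −1413 kJ gives D = 633 kJ/mol.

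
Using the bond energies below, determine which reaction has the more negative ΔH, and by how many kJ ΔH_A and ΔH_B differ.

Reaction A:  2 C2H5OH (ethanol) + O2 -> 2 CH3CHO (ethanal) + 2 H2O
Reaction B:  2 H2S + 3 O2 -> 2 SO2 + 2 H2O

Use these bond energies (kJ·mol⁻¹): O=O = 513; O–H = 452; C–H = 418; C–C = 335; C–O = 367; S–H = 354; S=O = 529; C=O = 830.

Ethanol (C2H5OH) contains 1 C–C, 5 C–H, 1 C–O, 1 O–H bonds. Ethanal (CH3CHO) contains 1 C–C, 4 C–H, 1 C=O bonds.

Reaction B, by 488 kJ

Reaction A:
  Bonds broken (reactants):
    C–C: 2 × 335 = 670
    C–H: 10 × 418 = 4180
    C–O: 2 × 367 = 734
    O–H: 2 × 452 = 904
    O=O: 1 × 513 = 513
    Σ(broken) = 7001 kJ
  Bonds formed (products):
    C–C: 2 × 335 = 670
    C–H: 8 × 418 = 3344
    C=O: 2 × 830 = 1660
    O–H: 4 × 452 = 1808
    Σ(formed) = 7482 kJ
  ΔH_A = 7001 − 7482 = −481 kJ
Reaction B:
  Bonds broken (reactants):
    O=O: 3 × 513 = 1539
    S–H: 4 × 354 = 1416
    Σ(broken) = 2955 kJ
  Bonds formed (products):
    O–H: 4 × 452 = 1808
    S=O: 4 × 529 = 2116
    Σ(formed) = 3924 kJ
  ΔH_B = 2955 − 3924 = −969 kJ
ΔH_A − ΔH_B = +488 kJ, so reaction B has the more negative ΔH; |ΔH_A − ΔH_B| = 488 kJ.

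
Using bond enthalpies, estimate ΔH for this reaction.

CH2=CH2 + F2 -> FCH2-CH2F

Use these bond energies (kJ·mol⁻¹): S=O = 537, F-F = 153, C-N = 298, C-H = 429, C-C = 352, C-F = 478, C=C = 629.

Bonds broken (reactants):
  C-H: 4 × 429 = 1716
  C=C: 1 × 629 = 629
  F-F: 1 × 153 = 153
  Σ(broken) = 2498 kJ
Bonds formed (products):
  C-C: 1 × 352 = 352
  C-F: 2 × 478 = 956
  C-H: 4 × 429 = 1716
  Σ(formed) = 3024 kJ
ΔH = Σ(broken) − Σ(formed) = 2498 − 3024 = −526 kJ

ΔH ≈ −526 kJ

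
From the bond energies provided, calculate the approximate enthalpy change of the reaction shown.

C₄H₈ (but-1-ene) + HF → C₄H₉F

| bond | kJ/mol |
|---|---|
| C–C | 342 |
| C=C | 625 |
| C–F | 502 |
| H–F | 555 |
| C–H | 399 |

Bonds broken (reactants):
  C–C: 2 × 342 = 684
  C–H: 8 × 399 = 3192
  C=C: 1 × 625 = 625
  H–F: 1 × 555 = 555
  Σ(broken) = 5056 kJ
Bonds formed (products):
  C–C: 3 × 342 = 1026
  C–F: 1 × 502 = 502
  C–H: 9 × 399 = 3591
  Σ(formed) = 5119 kJ
ΔH = Σ(broken) − Σ(formed) = 5056 − 5119 = −63 kJ

ΔH ≈ −63 kJ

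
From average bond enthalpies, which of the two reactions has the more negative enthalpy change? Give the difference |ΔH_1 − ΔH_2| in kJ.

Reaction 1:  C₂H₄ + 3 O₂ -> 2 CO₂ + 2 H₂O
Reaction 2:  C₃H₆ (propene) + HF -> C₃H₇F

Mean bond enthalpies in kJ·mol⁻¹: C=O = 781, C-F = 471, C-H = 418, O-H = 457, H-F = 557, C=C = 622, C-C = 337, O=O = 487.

Reaction 1:
  Bonds broken (reactants):
    C-H: 4 × 418 = 1672
    C=C: 1 × 622 = 622
    O=O: 3 × 487 = 1461
    Σ(broken) = 3755 kJ
  Bonds formed (products):
    C=O: 4 × 781 = 3124
    O-H: 4 × 457 = 1828
    Σ(formed) = 4952 kJ
  ΔH_1 = 3755 − 4952 = −1197 kJ
Reaction 2:
  Bonds broken (reactants):
    C-C: 1 × 337 = 337
    C-H: 6 × 418 = 2508
    C=C: 1 × 622 = 622
    H-F: 1 × 557 = 557
    Σ(broken) = 4024 kJ
  Bonds formed (products):
    C-C: 2 × 337 = 674
    C-F: 1 × 471 = 471
    C-H: 7 × 418 = 2926
    Σ(formed) = 4071 kJ
  ΔH_2 = 4024 − 4071 = −47 kJ
ΔH_1 − ΔH_2 = −1150 kJ, so reaction 1 has the more negative ΔH; |ΔH_1 − ΔH_2| = 1150 kJ.

Reaction 1, by 1150 kJ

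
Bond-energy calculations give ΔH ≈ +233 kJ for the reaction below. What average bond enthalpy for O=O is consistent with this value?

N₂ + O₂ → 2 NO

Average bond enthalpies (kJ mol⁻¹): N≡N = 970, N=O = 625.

D(O=O) ≈ 513 kJ/mol

Let D be the O=O bond energy.
Σ(broken) = 1×970 + 1×D = 970 + D
Σ(formed) = 2×625 = 1250
ΔH = Σ(broken) − Σ(formed) = (970 + D) − (1250) = −280 + D
Setting this equal to +233 kJ gives D = 513 kJ/mol.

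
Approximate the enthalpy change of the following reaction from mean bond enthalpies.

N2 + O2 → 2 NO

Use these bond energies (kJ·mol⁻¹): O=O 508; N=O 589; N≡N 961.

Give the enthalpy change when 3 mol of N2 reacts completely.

ΔH = +873 kJ

Bonds broken (reactants):
  N≡N: 1 × 961 = 961
  O=O: 1 × 508 = 508
  Σ(broken) = 1469 kJ
Bonds formed (products):
  N=O: 2 × 589 = 1178
  Σ(formed) = 1178 kJ
ΔH = Σ(broken) − Σ(formed) = 1469 − 1178 = +291 kJ
For 3× the reaction as written: 3 × (+291) = +873 kJ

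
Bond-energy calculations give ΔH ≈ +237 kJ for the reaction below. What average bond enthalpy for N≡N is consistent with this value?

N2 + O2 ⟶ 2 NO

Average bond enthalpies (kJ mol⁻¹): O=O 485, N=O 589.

Let D be the N≡N bond energy.
Σ(broken) = 1×D + 1×485 = 485 + D
Σ(formed) = 2×589 = 1178
ΔH = Σ(broken) − Σ(formed) = (485 + D) − (1178) = −693 + D
Setting this equal to +237 kJ gives D = 930 kJ/mol.

D(N≡N) ≈ 930 kJ/mol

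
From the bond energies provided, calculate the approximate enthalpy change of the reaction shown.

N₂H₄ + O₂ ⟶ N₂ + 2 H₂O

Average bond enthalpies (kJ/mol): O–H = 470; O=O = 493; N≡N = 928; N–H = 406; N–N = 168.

ΔH ≈ −523 kJ

Bonds broken (reactants):
  N–H: 4 × 406 = 1624
  N–N: 1 × 168 = 168
  O=O: 1 × 493 = 493
  Σ(broken) = 2285 kJ
Bonds formed (products):
  N≡N: 1 × 928 = 928
  O–H: 4 × 470 = 1880
  Σ(formed) = 2808 kJ
ΔH = Σ(broken) − Σ(formed) = 2285 − 2808 = −523 kJ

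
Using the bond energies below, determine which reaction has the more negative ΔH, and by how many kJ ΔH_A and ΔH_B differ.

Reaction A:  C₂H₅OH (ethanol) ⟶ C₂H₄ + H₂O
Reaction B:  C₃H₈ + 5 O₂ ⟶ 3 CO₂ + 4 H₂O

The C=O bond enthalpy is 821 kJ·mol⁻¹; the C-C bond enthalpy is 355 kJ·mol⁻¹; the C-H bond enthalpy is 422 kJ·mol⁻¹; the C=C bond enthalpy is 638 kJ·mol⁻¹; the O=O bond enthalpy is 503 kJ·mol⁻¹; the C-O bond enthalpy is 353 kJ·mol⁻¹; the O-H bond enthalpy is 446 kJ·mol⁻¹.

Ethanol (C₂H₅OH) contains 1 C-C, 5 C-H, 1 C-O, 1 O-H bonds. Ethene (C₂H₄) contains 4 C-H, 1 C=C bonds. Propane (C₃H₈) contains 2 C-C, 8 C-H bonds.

Reaction B, by 1939 kJ

Reaction A:
  Bonds broken (reactants):
    C-C: 1 × 355 = 355
    C-H: 5 × 422 = 2110
    C-O: 1 × 353 = 353
    O-H: 1 × 446 = 446
    Σ(broken) = 3264 kJ
  Bonds formed (products):
    C-H: 4 × 422 = 1688
    C=C: 1 × 638 = 638
    O-H: 2 × 446 = 892
    Σ(formed) = 3218 kJ
  ΔH_A = 3264 − 3218 = +46 kJ
Reaction B:
  Bonds broken (reactants):
    C-C: 2 × 355 = 710
    C-H: 8 × 422 = 3376
    O=O: 5 × 503 = 2515
    Σ(broken) = 6601 kJ
  Bonds formed (products):
    C=O: 6 × 821 = 4926
    O-H: 8 × 446 = 3568
    Σ(formed) = 8494 kJ
  ΔH_B = 6601 − 8494 = −1893 kJ
ΔH_A − ΔH_B = +1939 kJ, so reaction B has the more negative ΔH; |ΔH_A − ΔH_B| = 1939 kJ.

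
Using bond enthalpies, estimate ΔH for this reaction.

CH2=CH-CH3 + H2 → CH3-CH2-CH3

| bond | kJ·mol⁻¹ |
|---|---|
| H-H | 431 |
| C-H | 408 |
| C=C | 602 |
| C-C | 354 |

Bonds broken (reactants):
  C-C: 1 × 354 = 354
  C-H: 6 × 408 = 2448
  C=C: 1 × 602 = 602
  H-H: 1 × 431 = 431
  Σ(broken) = 3835 kJ
Bonds formed (products):
  C-C: 2 × 354 = 708
  C-H: 8 × 408 = 3264
  Σ(formed) = 3972 kJ
ΔH = Σ(broken) − Σ(formed) = 3835 − 3972 = −137 kJ

ΔH ≈ −137 kJ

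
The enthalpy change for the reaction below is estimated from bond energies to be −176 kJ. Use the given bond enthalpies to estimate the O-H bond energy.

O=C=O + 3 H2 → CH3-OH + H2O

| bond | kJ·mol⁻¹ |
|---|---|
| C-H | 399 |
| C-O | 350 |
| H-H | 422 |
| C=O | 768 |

D(O-H) ≈ 477 kJ/mol

Let D be the O-H bond energy.
Σ(broken) = 2×768 + 3×422 = 2802
Σ(formed) = 3×399 + 1×350 + 3×D = 1547 + 3D
ΔH = Σ(broken) − Σ(formed) = (2802) − (1547 + 3D) = +1255 − 3D
Setting this equal to −176 kJ gives 3D = 1431, so D = 477 kJ/mol.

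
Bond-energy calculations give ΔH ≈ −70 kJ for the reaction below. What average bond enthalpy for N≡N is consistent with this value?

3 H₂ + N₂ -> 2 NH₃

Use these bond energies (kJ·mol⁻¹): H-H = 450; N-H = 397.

Let D be the N≡N bond energy.
Σ(broken) = 3×450 + 1×D = 1350 + D
Σ(formed) = 6×397 = 2382
ΔH = Σ(broken) − Σ(formed) = (1350 + D) − (2382) = −1032 + D
Setting this equal to −70 kJ gives D = 962 kJ/mol.

D(N≡N) ≈ 962 kJ/mol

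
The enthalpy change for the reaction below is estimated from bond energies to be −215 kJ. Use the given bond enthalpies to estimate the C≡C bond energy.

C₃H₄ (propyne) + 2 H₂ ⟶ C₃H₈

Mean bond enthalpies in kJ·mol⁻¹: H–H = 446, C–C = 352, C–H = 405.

Let D be the C≡C bond energy.
Σ(broken) = 1×D + 1×352 + 4×405 + 2×446 = 2864 + D
Σ(formed) = 2×352 + 8×405 = 3944
ΔH = Σ(broken) − Σ(formed) = (2864 + D) − (3944) = −1080 + D
Setting this equal to −215 kJ gives D = 865 kJ/mol.

D(C≡C) ≈ 865 kJ/mol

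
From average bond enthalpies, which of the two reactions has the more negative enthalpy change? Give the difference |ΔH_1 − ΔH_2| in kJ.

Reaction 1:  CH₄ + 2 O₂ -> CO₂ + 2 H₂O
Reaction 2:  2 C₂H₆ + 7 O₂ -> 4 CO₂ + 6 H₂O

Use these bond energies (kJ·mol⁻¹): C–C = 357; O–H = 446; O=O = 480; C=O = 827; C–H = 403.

Reaction 1:
  Bonds broken (reactants):
    C–H: 4 × 403 = 1612
    O=O: 2 × 480 = 960
    Σ(broken) = 2572 kJ
  Bonds formed (products):
    C=O: 2 × 827 = 1654
    O–H: 4 × 446 = 1784
    Σ(formed) = 3438 kJ
  ΔH_1 = 2572 − 3438 = −866 kJ
Reaction 2:
  Bonds broken (reactants):
    C–C: 2 × 357 = 714
    C–H: 12 × 403 = 4836
    O=O: 7 × 480 = 3360
    Σ(broken) = 8910 kJ
  Bonds formed (products):
    C=O: 8 × 827 = 6616
    O–H: 12 × 446 = 5352
    Σ(formed) = 11968 kJ
  ΔH_2 = 8910 − 11968 = −3058 kJ
ΔH_1 − ΔH_2 = +2192 kJ, so reaction 2 has the more negative ΔH; |ΔH_1 − ΔH_2| = 2192 kJ.

Reaction 2, by 2192 kJ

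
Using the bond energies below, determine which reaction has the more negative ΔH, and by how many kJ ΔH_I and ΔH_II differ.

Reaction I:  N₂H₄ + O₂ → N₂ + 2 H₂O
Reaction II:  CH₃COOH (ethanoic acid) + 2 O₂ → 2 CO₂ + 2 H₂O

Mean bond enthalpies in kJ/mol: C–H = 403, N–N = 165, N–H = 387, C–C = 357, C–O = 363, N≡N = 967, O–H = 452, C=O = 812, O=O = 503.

Reaction II, by 298 kJ

Reaction I:
  Bonds broken (reactants):
    N–H: 4 × 387 = 1548
    N–N: 1 × 165 = 165
    O=O: 1 × 503 = 503
    Σ(broken) = 2216 kJ
  Bonds formed (products):
    N≡N: 1 × 967 = 967
    O–H: 4 × 452 = 1808
    Σ(formed) = 2775 kJ
  ΔH_I = 2216 − 2775 = −559 kJ
Reaction II:
  Bonds broken (reactants):
    C–C: 1 × 357 = 357
    C–H: 3 × 403 = 1209
    C–O: 1 × 363 = 363
    C=O: 1 × 812 = 812
    O–H: 1 × 452 = 452
    O=O: 2 × 503 = 1006
    Σ(broken) = 4199 kJ
  Bonds formed (products):
    C=O: 4 × 812 = 3248
    O–H: 4 × 452 = 1808
    Σ(formed) = 5056 kJ
  ΔH_II = 4199 − 5056 = −857 kJ
ΔH_I − ΔH_II = +298 kJ, so reaction II has the more negative ΔH; |ΔH_I − ΔH_II| = 298 kJ.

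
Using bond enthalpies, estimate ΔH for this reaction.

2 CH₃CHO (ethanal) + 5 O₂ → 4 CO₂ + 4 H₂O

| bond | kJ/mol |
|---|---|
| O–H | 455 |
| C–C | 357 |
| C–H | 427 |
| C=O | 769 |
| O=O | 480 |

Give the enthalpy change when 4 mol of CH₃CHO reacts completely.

ΔH = −3448 kJ

Bonds broken (reactants):
  C–C: 2 × 357 = 714
  C–H: 8 × 427 = 3416
  C=O: 2 × 769 = 1538
  O=O: 5 × 480 = 2400
  Σ(broken) = 8068 kJ
Bonds formed (products):
  C=O: 8 × 769 = 6152
  O–H: 8 × 455 = 3640
  Σ(formed) = 9792 kJ
ΔH = Σ(broken) − Σ(formed) = 8068 − 9792 = −1724 kJ
For 2× the reaction as written: 2 × (−1724) = −3448 kJ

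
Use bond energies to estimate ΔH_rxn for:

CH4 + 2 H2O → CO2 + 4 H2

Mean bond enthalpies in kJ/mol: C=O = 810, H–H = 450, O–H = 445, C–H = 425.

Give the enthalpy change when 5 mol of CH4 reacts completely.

Bonds broken (reactants):
  C–H: 4 × 425 = 1700
  O–H: 4 × 445 = 1780
  Σ(broken) = 3480 kJ
Bonds formed (products):
  C=O: 2 × 810 = 1620
  H–H: 4 × 450 = 1800
  Σ(formed) = 3420 kJ
ΔH = Σ(broken) − Σ(formed) = 3480 − 3420 = +60 kJ
For 5× the reaction as written: 5 × (+60) = +300 kJ

ΔH = +300 kJ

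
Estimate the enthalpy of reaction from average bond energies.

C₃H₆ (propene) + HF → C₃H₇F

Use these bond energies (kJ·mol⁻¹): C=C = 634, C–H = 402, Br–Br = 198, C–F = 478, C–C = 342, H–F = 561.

ΔH ≈ −27 kJ

Bonds broken (reactants):
  C–C: 1 × 342 = 342
  C–H: 6 × 402 = 2412
  C=C: 1 × 634 = 634
  H–F: 1 × 561 = 561
  Σ(broken) = 3949 kJ
Bonds formed (products):
  C–C: 2 × 342 = 684
  C–F: 1 × 478 = 478
  C–H: 7 × 402 = 2814
  Σ(formed) = 3976 kJ
ΔH = Σ(broken) − Σ(formed) = 3949 − 3976 = −27 kJ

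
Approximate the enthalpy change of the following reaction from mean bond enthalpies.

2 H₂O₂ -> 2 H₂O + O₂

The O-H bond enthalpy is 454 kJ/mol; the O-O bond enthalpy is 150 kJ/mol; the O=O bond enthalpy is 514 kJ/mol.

ΔH ≈ −214 kJ

Bonds broken (reactants):
  O-H: 4 × 454 = 1816
  O-O: 2 × 150 = 300
  Σ(broken) = 2116 kJ
Bonds formed (products):
  O-H: 4 × 454 = 1816
  O=O: 1 × 514 = 514
  Σ(formed) = 2330 kJ
ΔH = Σ(broken) − Σ(formed) = 2116 − 2330 = −214 kJ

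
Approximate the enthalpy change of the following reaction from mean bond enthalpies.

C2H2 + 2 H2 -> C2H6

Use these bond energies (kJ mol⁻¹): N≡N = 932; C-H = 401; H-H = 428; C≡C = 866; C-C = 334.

ΔH ≈ −216 kJ

Bonds broken (reactants):
  C≡C: 1 × 866 = 866
  C-H: 2 × 401 = 802
  H-H: 2 × 428 = 856
  Σ(broken) = 2524 kJ
Bonds formed (products):
  C-C: 1 × 334 = 334
  C-H: 6 × 401 = 2406
  Σ(formed) = 2740 kJ
ΔH = Σ(broken) − Σ(formed) = 2524 − 2740 = −216 kJ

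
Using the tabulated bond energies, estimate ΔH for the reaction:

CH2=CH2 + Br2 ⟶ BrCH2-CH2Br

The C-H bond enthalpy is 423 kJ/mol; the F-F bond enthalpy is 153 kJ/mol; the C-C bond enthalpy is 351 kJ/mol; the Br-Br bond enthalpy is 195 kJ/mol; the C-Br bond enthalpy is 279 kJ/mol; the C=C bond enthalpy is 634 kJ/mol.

ΔH ≈ −80 kJ

Bonds broken (reactants):
  Br-Br: 1 × 195 = 195
  C-H: 4 × 423 = 1692
  C=C: 1 × 634 = 634
  Σ(broken) = 2521 kJ
Bonds formed (products):
  C-Br: 2 × 279 = 558
  C-C: 1 × 351 = 351
  C-H: 4 × 423 = 1692
  Σ(formed) = 2601 kJ
ΔH = Σ(broken) − Σ(formed) = 2521 − 2601 = −80 kJ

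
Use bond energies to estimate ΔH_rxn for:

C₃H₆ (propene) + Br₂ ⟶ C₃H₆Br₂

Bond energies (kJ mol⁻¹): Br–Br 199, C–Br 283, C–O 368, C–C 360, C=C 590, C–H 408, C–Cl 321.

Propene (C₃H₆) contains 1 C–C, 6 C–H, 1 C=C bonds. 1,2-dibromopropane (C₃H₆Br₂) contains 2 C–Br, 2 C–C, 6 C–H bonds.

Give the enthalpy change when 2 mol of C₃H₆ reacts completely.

ΔH = −274 kJ

Bonds broken (reactants):
  Br–Br: 1 × 199 = 199
  C–C: 1 × 360 = 360
  C–H: 6 × 408 = 2448
  C=C: 1 × 590 = 590
  Σ(broken) = 3597 kJ
Bonds formed (products):
  C–Br: 2 × 283 = 566
  C–C: 2 × 360 = 720
  C–H: 6 × 408 = 2448
  Σ(formed) = 3734 kJ
ΔH = Σ(broken) − Σ(formed) = 3597 − 3734 = −137 kJ
For 2× the reaction as written: 2 × (−137) = −274 kJ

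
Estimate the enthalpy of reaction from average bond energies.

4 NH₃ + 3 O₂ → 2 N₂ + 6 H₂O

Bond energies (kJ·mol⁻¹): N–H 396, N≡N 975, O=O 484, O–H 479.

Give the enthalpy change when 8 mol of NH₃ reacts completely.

Bonds broken (reactants):
  N–H: 12 × 396 = 4752
  O=O: 3 × 484 = 1452
  Σ(broken) = 6204 kJ
Bonds formed (products):
  N≡N: 2 × 975 = 1950
  O–H: 12 × 479 = 5748
  Σ(formed) = 7698 kJ
ΔH = Σ(broken) − Σ(formed) = 6204 − 7698 = −1494 kJ
For 2× the reaction as written: 2 × (−1494) = −2988 kJ

ΔH = −2988 kJ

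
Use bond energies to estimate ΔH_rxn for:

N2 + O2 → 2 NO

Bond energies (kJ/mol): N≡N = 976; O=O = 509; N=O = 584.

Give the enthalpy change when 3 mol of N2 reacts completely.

Bonds broken (reactants):
  N≡N: 1 × 976 = 976
  O=O: 1 × 509 = 509
  Σ(broken) = 1485 kJ
Bonds formed (products):
  N=O: 2 × 584 = 1168
  Σ(formed) = 1168 kJ
ΔH = Σ(broken) − Σ(formed) = 1485 − 1168 = +317 kJ
For 3× the reaction as written: 3 × (+317) = +951 kJ

ΔH = +951 kJ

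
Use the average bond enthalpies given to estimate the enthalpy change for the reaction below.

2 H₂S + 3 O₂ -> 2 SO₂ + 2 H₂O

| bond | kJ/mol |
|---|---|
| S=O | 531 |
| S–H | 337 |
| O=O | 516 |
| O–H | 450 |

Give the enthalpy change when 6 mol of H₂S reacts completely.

Bonds broken (reactants):
  O=O: 3 × 516 = 1548
  S–H: 4 × 337 = 1348
  Σ(broken) = 2896 kJ
Bonds formed (products):
  O–H: 4 × 450 = 1800
  S=O: 4 × 531 = 2124
  Σ(formed) = 3924 kJ
ΔH = Σ(broken) − Σ(formed) = 2896 − 3924 = −1028 kJ
For 3× the reaction as written: 3 × (−1028) = −3084 kJ

ΔH = −3084 kJ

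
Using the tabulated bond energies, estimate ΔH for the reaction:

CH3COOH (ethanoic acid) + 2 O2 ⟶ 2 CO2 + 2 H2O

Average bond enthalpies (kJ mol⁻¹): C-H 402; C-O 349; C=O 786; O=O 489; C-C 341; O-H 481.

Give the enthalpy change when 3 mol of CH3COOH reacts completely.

ΔH = −2781 kJ

Bonds broken (reactants):
  C-C: 1 × 341 = 341
  C-H: 3 × 402 = 1206
  C-O: 1 × 349 = 349
  C=O: 1 × 786 = 786
  O-H: 1 × 481 = 481
  O=O: 2 × 489 = 978
  Σ(broken) = 4141 kJ
Bonds formed (products):
  C=O: 4 × 786 = 3144
  O-H: 4 × 481 = 1924
  Σ(formed) = 5068 kJ
ΔH = Σ(broken) − Σ(formed) = 4141 − 5068 = −927 kJ
For 3× the reaction as written: 3 × (−927) = −2781 kJ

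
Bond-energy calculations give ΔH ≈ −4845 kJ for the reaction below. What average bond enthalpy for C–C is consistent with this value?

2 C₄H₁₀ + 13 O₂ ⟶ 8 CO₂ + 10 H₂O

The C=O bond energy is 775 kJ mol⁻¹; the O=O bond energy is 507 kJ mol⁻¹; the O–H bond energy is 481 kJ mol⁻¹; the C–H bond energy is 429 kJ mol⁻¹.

Let D be the C–C bond energy.
Σ(broken) = 6×D + 20×429 + 13×507 = 15171 + 6D
Σ(formed) = 16×775 + 20×481 = 22020
ΔH = Σ(broken) − Σ(formed) = (15171 + 6D) − (22020) = −6849 + 6D
Setting this equal to −4845 kJ gives 6D = 2004, so D = 334 kJ/mol.

D(C–C) ≈ 334 kJ/mol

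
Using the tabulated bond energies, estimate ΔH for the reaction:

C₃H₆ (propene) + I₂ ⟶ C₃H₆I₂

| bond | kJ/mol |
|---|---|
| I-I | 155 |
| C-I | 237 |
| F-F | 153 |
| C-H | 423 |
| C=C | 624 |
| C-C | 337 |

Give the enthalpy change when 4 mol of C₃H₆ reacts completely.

Bonds broken (reactants):
  C-C: 1 × 337 = 337
  C-H: 6 × 423 = 2538
  C=C: 1 × 624 = 624
  I-I: 1 × 155 = 155
  Σ(broken) = 3654 kJ
Bonds formed (products):
  C-C: 2 × 337 = 674
  C-H: 6 × 423 = 2538
  C-I: 2 × 237 = 474
  Σ(formed) = 3686 kJ
ΔH = Σ(broken) − Σ(formed) = 3654 − 3686 = −32 kJ
For 4× the reaction as written: 4 × (−32) = −128 kJ

ΔH = −128 kJ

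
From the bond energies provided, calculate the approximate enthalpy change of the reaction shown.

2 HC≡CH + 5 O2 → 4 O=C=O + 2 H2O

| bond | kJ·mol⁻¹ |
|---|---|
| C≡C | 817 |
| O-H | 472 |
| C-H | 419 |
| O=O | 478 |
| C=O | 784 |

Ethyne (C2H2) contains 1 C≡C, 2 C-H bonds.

ΔH ≈ −2460 kJ

Bonds broken (reactants):
  C≡C: 2 × 817 = 1634
  C-H: 4 × 419 = 1676
  O=O: 5 × 478 = 2390
  Σ(broken) = 5700 kJ
Bonds formed (products):
  C=O: 8 × 784 = 6272
  O-H: 4 × 472 = 1888
  Σ(formed) = 8160 kJ
ΔH = Σ(broken) − Σ(formed) = 5700 − 8160 = −2460 kJ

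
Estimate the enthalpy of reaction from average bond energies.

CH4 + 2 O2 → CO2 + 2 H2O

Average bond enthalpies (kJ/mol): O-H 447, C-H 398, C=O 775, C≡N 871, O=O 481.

ΔH ≈ −784 kJ

Bonds broken (reactants):
  C-H: 4 × 398 = 1592
  O=O: 2 × 481 = 962
  Σ(broken) = 2554 kJ
Bonds formed (products):
  C=O: 2 × 775 = 1550
  O-H: 4 × 447 = 1788
  Σ(formed) = 3338 kJ
ΔH = Σ(broken) − Σ(formed) = 2554 − 3338 = −784 kJ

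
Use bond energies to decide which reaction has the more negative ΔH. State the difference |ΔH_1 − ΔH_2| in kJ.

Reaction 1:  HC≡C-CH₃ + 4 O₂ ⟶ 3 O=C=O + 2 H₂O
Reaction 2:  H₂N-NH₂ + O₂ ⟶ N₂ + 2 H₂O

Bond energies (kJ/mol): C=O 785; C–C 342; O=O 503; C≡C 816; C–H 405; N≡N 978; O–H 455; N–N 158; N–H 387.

Reaction 1, by 1151 kJ

Reaction 1:
  Bonds broken (reactants):
    C≡C: 1 × 816 = 816
    C–C: 1 × 342 = 342
    C–H: 4 × 405 = 1620
    O=O: 4 × 503 = 2012
    Σ(broken) = 4790 kJ
  Bonds formed (products):
    C=O: 6 × 785 = 4710
    O–H: 4 × 455 = 1820
    Σ(formed) = 6530 kJ
  ΔH_1 = 4790 − 6530 = −1740 kJ
Reaction 2:
  Bonds broken (reactants):
    N–H: 4 × 387 = 1548
    N–N: 1 × 158 = 158
    O=O: 1 × 503 = 503
    Σ(broken) = 2209 kJ
  Bonds formed (products):
    N≡N: 1 × 978 = 978
    O–H: 4 × 455 = 1820
    Σ(formed) = 2798 kJ
  ΔH_2 = 2209 − 2798 = −589 kJ
ΔH_1 − ΔH_2 = −1151 kJ, so reaction 1 has the more negative ΔH; |ΔH_1 − ΔH_2| = 1151 kJ.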